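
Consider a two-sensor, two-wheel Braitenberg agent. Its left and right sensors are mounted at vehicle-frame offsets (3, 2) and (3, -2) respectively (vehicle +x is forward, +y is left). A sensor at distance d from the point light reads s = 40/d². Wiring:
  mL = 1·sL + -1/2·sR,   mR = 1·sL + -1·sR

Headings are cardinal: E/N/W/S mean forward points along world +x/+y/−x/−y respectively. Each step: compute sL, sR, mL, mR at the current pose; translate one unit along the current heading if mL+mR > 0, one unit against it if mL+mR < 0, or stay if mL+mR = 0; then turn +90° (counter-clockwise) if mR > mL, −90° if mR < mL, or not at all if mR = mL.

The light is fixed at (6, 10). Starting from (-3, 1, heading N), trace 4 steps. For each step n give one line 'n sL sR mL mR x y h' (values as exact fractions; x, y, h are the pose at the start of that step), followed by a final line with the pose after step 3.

n=0: pose=(-3,1,N); sL=40/157, sR=8/17; mL=52/2669, mR=-576/2669; mL+mR=-524/2669 → advance -1; mR−mL=-4/17 → turn -1·90°
n=1: pose=(-3,0,E); sL=2/5, sR=2/9; mL=13/45, mR=8/45; mL+mR=7/15 → advance +1; mR−mL=-1/9 → turn -1·90°
n=2: pose=(-2,0,S); sL=8/41, sR=40/269; mL=1332/11029, mR=512/11029; mL+mR=1844/11029 → advance +1; mR−mL=-20/269 → turn -1·90°
n=3: pose=(-2,-1,W); sL=4/29, sR=20/101; mL=114/2929, mR=-176/2929; mL+mR=-62/2929 → advance -1; mR−mL=-10/101 → turn -1·90°

0 40/157 8/17 52/2669 -576/2669 -3 1 N
1 2/5 2/9 13/45 8/45 -3 0 E
2 8/41 40/269 1332/11029 512/11029 -2 0 S
3 4/29 20/101 114/2929 -176/2929 -2 -1 W
final -1 -1 N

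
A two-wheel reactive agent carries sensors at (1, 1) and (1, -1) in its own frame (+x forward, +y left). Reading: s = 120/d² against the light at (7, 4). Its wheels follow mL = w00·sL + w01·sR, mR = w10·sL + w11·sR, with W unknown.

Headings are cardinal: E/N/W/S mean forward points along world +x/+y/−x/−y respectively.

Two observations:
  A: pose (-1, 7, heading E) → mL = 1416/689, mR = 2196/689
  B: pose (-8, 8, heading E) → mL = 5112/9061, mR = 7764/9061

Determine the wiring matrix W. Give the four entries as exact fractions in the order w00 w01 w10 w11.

obs A: pose=(-1,7,E) → sL=24/13, sR=120/53, mL=1416/689, mR=2196/689
obs B: pose=(-8,8,E) → sL=120/221, sR=24/41, mL=5112/9061, mR=7764/9061
sensor matrix S = [[24/13, 120/53], [120/221, 24/41]]; det S = -71424/480233
solve [mL_A; mL_B] = S·[w00; w01] and [mR_A; mR_B] = S·[w10; w11]:
  w00 = 1/2, w01 = 1/2, w10 = 1/2, w11 = 1

1/2 1/2 1/2 1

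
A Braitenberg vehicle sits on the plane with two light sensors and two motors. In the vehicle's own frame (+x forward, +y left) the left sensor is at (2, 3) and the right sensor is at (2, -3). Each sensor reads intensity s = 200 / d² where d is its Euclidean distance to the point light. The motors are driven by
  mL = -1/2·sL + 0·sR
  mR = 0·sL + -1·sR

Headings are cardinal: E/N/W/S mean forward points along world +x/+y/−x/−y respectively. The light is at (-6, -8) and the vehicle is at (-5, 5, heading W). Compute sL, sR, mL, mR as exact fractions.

left sensor world pos  = (-7, 2); dL² = 101
right sensor world pos = (-7, 8); dR² = 257
sL = 200/101 = 200/101
sR = 200/257 = 200/257
mL = -1/2·sL + 0·sR = -100/101
mR = 0·sL + -1·sR = -200/257

200/101 200/257 -100/101 -200/257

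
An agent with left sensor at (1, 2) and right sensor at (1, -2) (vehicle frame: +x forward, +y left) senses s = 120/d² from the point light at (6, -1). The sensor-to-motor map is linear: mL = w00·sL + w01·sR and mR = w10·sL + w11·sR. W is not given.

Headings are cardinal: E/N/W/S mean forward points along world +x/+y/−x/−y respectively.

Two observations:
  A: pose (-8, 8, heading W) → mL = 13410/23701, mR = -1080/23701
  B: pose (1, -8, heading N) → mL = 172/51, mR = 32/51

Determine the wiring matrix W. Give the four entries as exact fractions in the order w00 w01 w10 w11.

1/2 1 -1/2 1/2

obs A: pose=(-8,8,W) → sL=60/137, sR=60/173, mL=13410/23701, mR=-1080/23701
obs B: pose=(1,-8,N) → sL=24/17, sR=8/3, mL=172/51, mR=32/51
sensor matrix S = [[60/137, 60/173], [24/17, 8/3]]; det S = 273280/402917
solve [mL_A; mL_B] = S·[w00; w01] and [mR_A; mR_B] = S·[w10; w11]:
  w00 = 1/2, w01 = 1, w10 = -1/2, w11 = 1/2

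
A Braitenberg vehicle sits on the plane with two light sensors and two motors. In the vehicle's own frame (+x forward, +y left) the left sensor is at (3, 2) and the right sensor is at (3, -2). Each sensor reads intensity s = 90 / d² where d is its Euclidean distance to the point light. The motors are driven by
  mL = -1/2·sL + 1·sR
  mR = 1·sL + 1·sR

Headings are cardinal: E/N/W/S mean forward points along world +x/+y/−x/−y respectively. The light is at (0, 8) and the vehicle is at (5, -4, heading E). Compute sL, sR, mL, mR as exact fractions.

45/82 9/26 153/2132 477/533

left sensor world pos  = (8, -2); dL² = 164
right sensor world pos = (8, -6); dR² = 260
sL = 90/164 = 45/82
sR = 90/260 = 9/26
mL = -1/2·sL + 1·sR = 153/2132
mR = 1·sL + 1·sR = 477/533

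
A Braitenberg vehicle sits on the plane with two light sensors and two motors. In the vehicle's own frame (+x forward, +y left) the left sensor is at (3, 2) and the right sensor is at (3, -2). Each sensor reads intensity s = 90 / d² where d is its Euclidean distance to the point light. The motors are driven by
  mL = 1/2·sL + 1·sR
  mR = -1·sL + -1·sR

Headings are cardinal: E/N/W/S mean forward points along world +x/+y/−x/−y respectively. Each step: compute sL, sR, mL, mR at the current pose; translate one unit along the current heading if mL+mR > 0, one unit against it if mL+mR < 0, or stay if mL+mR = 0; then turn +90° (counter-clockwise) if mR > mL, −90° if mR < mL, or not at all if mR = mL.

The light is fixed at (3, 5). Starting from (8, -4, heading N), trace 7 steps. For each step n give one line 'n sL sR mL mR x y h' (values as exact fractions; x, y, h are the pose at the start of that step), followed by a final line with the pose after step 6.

n=0: pose=(8,-4,N); sL=2, sR=18/17; mL=35/17, mR=-52/17; mL+mR=-1 → advance -1; mR−mL=-87/17 → turn -1·90°
n=1: pose=(8,-5,E); sL=45/64, sR=45/104; mL=1305/1664, mR=-945/832; mL+mR=-45/128 → advance -1; mR−mL=-3195/1664 → turn -1·90°
n=2: pose=(7,-5,S); sL=18/41, sR=90/173; mL=5247/7093, mR=-6804/7093; mL+mR=-9/41 → advance -1; mR−mL=-12051/7093 → turn -1·90°
n=3: pose=(7,-4,W); sL=45/61, sR=9/5; mL=1323/610, mR=-774/305; mL+mR=-45/122 → advance -1; mR−mL=-2871/610 → turn -1·90°
n=4: pose=(8,-4,N); sL=2, sR=18/17; mL=35/17, mR=-52/17; mL+mR=-1 → advance -1; mR−mL=-87/17 → turn -1·90°
n=5: pose=(8,-5,E); sL=45/64, sR=45/104; mL=1305/1664, mR=-945/832; mL+mR=-45/128 → advance -1; mR−mL=-3195/1664 → turn -1·90°
n=6: pose=(7,-5,S); sL=18/41, sR=90/173; mL=5247/7093, mR=-6804/7093; mL+mR=-9/41 → advance -1; mR−mL=-12051/7093 → turn -1·90°

0 2 18/17 35/17 -52/17 8 -4 N
1 45/64 45/104 1305/1664 -945/832 8 -5 E
2 18/41 90/173 5247/7093 -6804/7093 7 -5 S
3 45/61 9/5 1323/610 -774/305 7 -4 W
4 2 18/17 35/17 -52/17 8 -4 N
5 45/64 45/104 1305/1664 -945/832 8 -5 E
6 18/41 90/173 5247/7093 -6804/7093 7 -5 S
final 7 -4 W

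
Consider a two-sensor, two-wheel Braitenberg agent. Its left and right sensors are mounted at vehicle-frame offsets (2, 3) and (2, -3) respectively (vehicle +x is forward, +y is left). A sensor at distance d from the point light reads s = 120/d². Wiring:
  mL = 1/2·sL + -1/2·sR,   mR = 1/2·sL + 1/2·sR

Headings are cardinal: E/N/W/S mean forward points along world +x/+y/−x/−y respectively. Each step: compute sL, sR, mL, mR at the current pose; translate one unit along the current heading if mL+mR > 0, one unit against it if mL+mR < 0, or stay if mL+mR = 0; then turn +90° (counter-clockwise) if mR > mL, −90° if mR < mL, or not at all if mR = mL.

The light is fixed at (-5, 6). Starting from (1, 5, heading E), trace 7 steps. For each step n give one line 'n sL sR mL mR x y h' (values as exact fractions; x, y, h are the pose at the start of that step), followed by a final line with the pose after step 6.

0 30/17 3/2 9/68 111/68 1 5 E
1 120/17 120/101 5040/1717 7080/1717 2 5 N
2 60/17 60/17 0 60/17 2 6 W
3 24/17 120/13 -864/221 1176/221 1 6 S
4 30/17 3/2 9/68 111/68 1 5 E
5 120/17 120/101 5040/1717 7080/1717 2 5 N
6 60/17 60/17 0 60/17 2 6 W
final 1 6 S

n=0: pose=(1,5,E); sL=30/17, sR=3/2; mL=9/68, mR=111/68; mL+mR=30/17 → advance +1; mR−mL=3/2 → turn +1·90°
n=1: pose=(2,5,N); sL=120/17, sR=120/101; mL=5040/1717, mR=7080/1717; mL+mR=120/17 → advance +1; mR−mL=120/101 → turn +1·90°
n=2: pose=(2,6,W); sL=60/17, sR=60/17; mL=0, mR=60/17; mL+mR=60/17 → advance +1; mR−mL=60/17 → turn +1·90°
n=3: pose=(1,6,S); sL=24/17, sR=120/13; mL=-864/221, mR=1176/221; mL+mR=24/17 → advance +1; mR−mL=120/13 → turn +1·90°
n=4: pose=(1,5,E); sL=30/17, sR=3/2; mL=9/68, mR=111/68; mL+mR=30/17 → advance +1; mR−mL=3/2 → turn +1·90°
n=5: pose=(2,5,N); sL=120/17, sR=120/101; mL=5040/1717, mR=7080/1717; mL+mR=120/17 → advance +1; mR−mL=120/101 → turn +1·90°
n=6: pose=(2,6,W); sL=60/17, sR=60/17; mL=0, mR=60/17; mL+mR=60/17 → advance +1; mR−mL=60/17 → turn +1·90°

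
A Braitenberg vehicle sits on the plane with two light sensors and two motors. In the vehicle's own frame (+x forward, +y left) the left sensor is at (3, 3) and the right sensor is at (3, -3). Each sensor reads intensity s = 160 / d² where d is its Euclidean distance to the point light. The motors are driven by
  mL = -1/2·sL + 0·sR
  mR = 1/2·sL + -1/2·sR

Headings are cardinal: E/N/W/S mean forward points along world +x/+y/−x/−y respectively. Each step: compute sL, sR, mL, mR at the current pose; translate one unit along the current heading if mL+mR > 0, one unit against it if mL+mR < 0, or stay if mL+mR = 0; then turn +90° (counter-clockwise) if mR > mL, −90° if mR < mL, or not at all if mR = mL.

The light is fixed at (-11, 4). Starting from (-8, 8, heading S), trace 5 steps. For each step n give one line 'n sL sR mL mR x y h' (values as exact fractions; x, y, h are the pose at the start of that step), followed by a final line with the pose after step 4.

0 160/37 160 -80/37 -2880/37 -8 8 S
1 40 5/2 -20 75/4 -8 9 W
2 160/53 32 -80/53 -768/53 -7 9 S
3 16 80/41 -8 288/41 -7 10 W
4 160/73 160/13 -80/73 -4800/949 -6 10 S
final -6 11 W

n=0: pose=(-8,8,S); sL=160/37, sR=160; mL=-80/37, mR=-2880/37; mL+mR=-80 → advance -1; mR−mL=-2800/37 → turn -1·90°
n=1: pose=(-8,9,W); sL=40, sR=5/2; mL=-20, mR=75/4; mL+mR=-5/4 → advance -1; mR−mL=155/4 → turn +1·90°
n=2: pose=(-7,9,S); sL=160/53, sR=32; mL=-80/53, mR=-768/53; mL+mR=-16 → advance -1; mR−mL=-688/53 → turn -1·90°
n=3: pose=(-7,10,W); sL=16, sR=80/41; mL=-8, mR=288/41; mL+mR=-40/41 → advance -1; mR−mL=616/41 → turn +1·90°
n=4: pose=(-6,10,S); sL=160/73, sR=160/13; mL=-80/73, mR=-4800/949; mL+mR=-80/13 → advance -1; mR−mL=-3760/949 → turn -1·90°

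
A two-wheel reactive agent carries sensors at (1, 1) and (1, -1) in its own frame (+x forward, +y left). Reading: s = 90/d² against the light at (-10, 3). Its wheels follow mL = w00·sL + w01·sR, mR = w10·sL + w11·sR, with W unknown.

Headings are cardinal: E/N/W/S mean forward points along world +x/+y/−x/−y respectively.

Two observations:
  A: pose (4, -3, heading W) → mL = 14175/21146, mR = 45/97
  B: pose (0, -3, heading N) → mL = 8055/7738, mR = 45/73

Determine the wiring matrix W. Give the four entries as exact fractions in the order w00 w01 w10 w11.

1/2 1 0 1

obs A: pose=(4,-3,W) → sL=45/109, sR=45/97, mL=14175/21146, mR=45/97
obs B: pose=(0,-3,N) → sL=45/53, sR=45/73, mL=8055/7738, mR=45/73
sensor matrix S = [[45/109, 45/97], [45/53, 45/73]]; det S = -5702400/40906937
solve [mL_A; mL_B] = S·[w00; w01] and [mR_A; mR_B] = S·[w10; w11]:
  w00 = 1/2, w01 = 1, w10 = 0, w11 = 1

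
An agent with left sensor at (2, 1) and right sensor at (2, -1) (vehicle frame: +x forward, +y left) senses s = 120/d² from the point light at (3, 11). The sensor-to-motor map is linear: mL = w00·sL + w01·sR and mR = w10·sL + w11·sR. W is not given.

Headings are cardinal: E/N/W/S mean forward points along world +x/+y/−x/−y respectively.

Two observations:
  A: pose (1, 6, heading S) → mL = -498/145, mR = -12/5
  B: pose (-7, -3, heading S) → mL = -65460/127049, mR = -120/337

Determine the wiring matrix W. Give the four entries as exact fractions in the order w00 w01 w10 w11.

obs A: pose=(1,6,S) → sL=12/5, sR=60/29, mL=-498/145, mR=-12/5
obs B: pose=(-7,-3,S) → sL=120/337, sR=120/377, mL=-65460/127049, mR=-120/337
sensor matrix S = [[12/5, 60/29], [120/337, 120/377]]; det S = 3456/127049
solve [mL_A; mL_B] = S·[w00; w01] and [mR_A; mR_B] = S·[w10; w11]:
  w00 = -1, w01 = -1/2, w10 = -1, w11 = 0

-1 -1/2 -1 0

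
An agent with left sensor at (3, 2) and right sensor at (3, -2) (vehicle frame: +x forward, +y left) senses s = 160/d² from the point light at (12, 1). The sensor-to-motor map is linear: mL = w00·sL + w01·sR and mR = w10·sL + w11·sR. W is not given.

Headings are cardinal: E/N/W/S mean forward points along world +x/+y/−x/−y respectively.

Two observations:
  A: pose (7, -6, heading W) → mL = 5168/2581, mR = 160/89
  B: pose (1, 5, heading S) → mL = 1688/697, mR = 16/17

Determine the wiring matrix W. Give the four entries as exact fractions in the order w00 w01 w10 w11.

1 1/2 0 1

obs A: pose=(7,-6,W) → sL=32/29, sR=160/89, mL=5168/2581, mR=160/89
obs B: pose=(1,5,S) → sL=80/41, sR=16/17, mL=1688/697, mR=16/17
sensor matrix S = [[32/29, 160/89], [80/41, 16/17]]; det S = -4442112/1798957
solve [mL_A; mL_B] = S·[w00; w01] and [mR_A; mR_B] = S·[w10; w11]:
  w00 = 1, w01 = 1/2, w10 = 0, w11 = 1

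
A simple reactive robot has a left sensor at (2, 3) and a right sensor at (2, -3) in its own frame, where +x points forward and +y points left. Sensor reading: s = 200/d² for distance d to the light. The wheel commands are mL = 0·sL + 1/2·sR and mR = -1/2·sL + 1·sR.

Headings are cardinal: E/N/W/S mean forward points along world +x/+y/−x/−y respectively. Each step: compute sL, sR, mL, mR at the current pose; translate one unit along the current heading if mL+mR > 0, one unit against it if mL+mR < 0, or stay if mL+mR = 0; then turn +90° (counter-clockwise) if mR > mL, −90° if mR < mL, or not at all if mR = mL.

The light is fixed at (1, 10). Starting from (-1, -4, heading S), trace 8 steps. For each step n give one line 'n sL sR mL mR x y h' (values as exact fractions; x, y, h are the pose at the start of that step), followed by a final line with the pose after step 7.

0 200/257 200/281 100/281 23300/72217 -1 -4 S
1 10/17 5/4 5/8 65/68 -1 -5 W
2 200/289 8/13 4/13 1012/3757 -2 -5 S
3 100/193 100/97 50/97 14450/18721 -2 -6 W
4 8/13 200/373 100/373 1108/4849 -3 -6 S
5 50/109 25/29 25/58 2000/3161 -3 -7 W
6 40/73 8/17 4/17 244/1241 -4 -7 S
7 20/49 100/137 50/137 3530/6713 -4 -8 W
final -5 -8 S

n=0: pose=(-1,-4,S); sL=200/257, sR=200/281; mL=100/281, mR=23300/72217; mL+mR=49000/72217 → advance +1; mR−mL=-2400/72217 → turn -1·90°
n=1: pose=(-1,-5,W); sL=10/17, sR=5/4; mL=5/8, mR=65/68; mL+mR=215/136 → advance +1; mR−mL=45/136 → turn +1·90°
n=2: pose=(-2,-5,S); sL=200/289, sR=8/13; mL=4/13, mR=1012/3757; mL+mR=2168/3757 → advance +1; mR−mL=-144/3757 → turn -1·90°
n=3: pose=(-2,-6,W); sL=100/193, sR=100/97; mL=50/97, mR=14450/18721; mL+mR=24100/18721 → advance +1; mR−mL=4800/18721 → turn +1·90°
n=4: pose=(-3,-6,S); sL=8/13, sR=200/373; mL=100/373, mR=1108/4849; mL+mR=2408/4849 → advance +1; mR−mL=-192/4849 → turn -1·90°
n=5: pose=(-3,-7,W); sL=50/109, sR=25/29; mL=25/58, mR=2000/3161; mL+mR=6725/6322 → advance +1; mR−mL=1275/6322 → turn +1·90°
n=6: pose=(-4,-7,S); sL=40/73, sR=8/17; mL=4/17, mR=244/1241; mL+mR=536/1241 → advance +1; mR−mL=-48/1241 → turn -1·90°
n=7: pose=(-4,-8,W); sL=20/49, sR=100/137; mL=50/137, mR=3530/6713; mL+mR=5980/6713 → advance +1; mR−mL=1080/6713 → turn +1·90°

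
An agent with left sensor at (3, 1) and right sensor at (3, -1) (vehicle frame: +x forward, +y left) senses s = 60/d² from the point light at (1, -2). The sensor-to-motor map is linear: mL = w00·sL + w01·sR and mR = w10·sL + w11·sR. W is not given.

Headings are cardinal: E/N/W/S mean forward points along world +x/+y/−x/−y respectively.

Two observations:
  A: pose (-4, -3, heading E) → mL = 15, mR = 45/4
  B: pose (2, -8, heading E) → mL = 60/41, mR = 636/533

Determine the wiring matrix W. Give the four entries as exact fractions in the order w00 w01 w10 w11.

1 0 1/2 1/2

obs A: pose=(-4,-3,E) → sL=15, sR=15/2, mL=15, mR=45/4
obs B: pose=(2,-8,E) → sL=60/41, sR=12/13, mL=60/41, mR=636/533
sensor matrix S = [[15, 15/2], [60/41, 12/13]]; det S = 1530/533
solve [mL_A; mL_B] = S·[w00; w01] and [mR_A; mR_B] = S·[w10; w11]:
  w00 = 1, w01 = 0, w10 = 1/2, w11 = 1/2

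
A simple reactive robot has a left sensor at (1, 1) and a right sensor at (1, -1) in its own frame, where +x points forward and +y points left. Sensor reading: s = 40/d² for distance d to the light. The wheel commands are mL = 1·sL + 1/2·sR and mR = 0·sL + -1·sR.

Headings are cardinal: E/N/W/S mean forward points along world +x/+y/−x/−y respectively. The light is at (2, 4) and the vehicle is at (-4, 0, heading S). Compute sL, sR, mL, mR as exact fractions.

4/5 20/37 198/185 -20/37

left sensor world pos  = (-3, -1); dL² = 50
right sensor world pos = (-5, -1); dR² = 74
sL = 40/50 = 4/5
sR = 40/74 = 20/37
mL = 1·sL + 1/2·sR = 198/185
mR = 0·sL + -1·sR = -20/37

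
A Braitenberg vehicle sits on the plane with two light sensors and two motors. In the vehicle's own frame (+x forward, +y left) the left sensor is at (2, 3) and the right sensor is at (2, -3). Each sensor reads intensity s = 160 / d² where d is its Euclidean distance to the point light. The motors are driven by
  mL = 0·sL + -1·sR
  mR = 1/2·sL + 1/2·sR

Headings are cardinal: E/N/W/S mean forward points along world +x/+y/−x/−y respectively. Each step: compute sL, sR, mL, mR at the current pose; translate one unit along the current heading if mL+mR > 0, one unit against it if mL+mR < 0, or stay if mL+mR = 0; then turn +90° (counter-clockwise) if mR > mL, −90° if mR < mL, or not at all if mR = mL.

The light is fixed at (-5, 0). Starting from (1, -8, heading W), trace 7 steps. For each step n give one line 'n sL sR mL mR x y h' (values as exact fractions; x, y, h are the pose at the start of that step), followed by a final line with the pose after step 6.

0 160/137 160/41 -160/41 14240/5617 1 -8 W
1 4/5 40/29 -40/29 158/145 2 -8 S
2 160/97 160/181 -160/181 22240/17557 2 -7 E
3 16/5 80/73 -80/73 784/365 3 -7 N
4 160/117 32/9 -32/9 32/13 3 -6 W
5 10/13 8/5 -8/5 77/65 4 -6 S
6 32/25 32/37 -32/37 992/925 4 -5 E
final 5 -5 N

n=0: pose=(1,-8,W); sL=160/137, sR=160/41; mL=-160/41, mR=14240/5617; mL+mR=-7680/5617 → advance -1; mR−mL=36160/5617 → turn +1·90°
n=1: pose=(2,-8,S); sL=4/5, sR=40/29; mL=-40/29, mR=158/145; mL+mR=-42/145 → advance -1; mR−mL=358/145 → turn +1·90°
n=2: pose=(2,-7,E); sL=160/97, sR=160/181; mL=-160/181, mR=22240/17557; mL+mR=6720/17557 → advance +1; mR−mL=37760/17557 → turn +1·90°
n=3: pose=(3,-7,N); sL=16/5, sR=80/73; mL=-80/73, mR=784/365; mL+mR=384/365 → advance +1; mR−mL=1184/365 → turn +1·90°
n=4: pose=(3,-6,W); sL=160/117, sR=32/9; mL=-32/9, mR=32/13; mL+mR=-128/117 → advance -1; mR−mL=704/117 → turn +1·90°
n=5: pose=(4,-6,S); sL=10/13, sR=8/5; mL=-8/5, mR=77/65; mL+mR=-27/65 → advance -1; mR−mL=181/65 → turn +1·90°
n=6: pose=(4,-5,E); sL=32/25, sR=32/37; mL=-32/37, mR=992/925; mL+mR=192/925 → advance +1; mR−mL=1792/925 → turn +1·90°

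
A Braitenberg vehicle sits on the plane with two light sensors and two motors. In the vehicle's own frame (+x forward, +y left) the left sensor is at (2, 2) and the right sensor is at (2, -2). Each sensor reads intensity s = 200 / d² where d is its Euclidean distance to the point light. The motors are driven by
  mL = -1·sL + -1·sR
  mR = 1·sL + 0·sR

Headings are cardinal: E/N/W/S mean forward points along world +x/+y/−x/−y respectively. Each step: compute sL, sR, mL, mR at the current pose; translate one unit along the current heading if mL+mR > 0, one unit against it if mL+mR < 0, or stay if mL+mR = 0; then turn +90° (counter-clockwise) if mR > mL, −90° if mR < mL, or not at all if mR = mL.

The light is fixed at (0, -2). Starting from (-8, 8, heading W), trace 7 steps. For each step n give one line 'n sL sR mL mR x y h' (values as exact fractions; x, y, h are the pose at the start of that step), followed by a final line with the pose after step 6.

0 50/41 50/61 -5100/2501 50/41 -8 8 W
1 200/89 40/29 -9360/2581 200/89 -7 8 S
2 100/97 100/53 -15000/5141 100/97 -7 9 E
3 200/269 40/41 -18960/11029 200/269 -8 9 N
4 50/41 50/61 -5100/2501 50/41 -8 8 W
5 200/89 40/29 -9360/2581 200/89 -7 8 S
6 100/97 100/53 -15000/5141 100/97 -7 9 E
final -8 9 N

n=0: pose=(-8,8,W); sL=50/41, sR=50/61; mL=-5100/2501, mR=50/41; mL+mR=-50/61 → advance -1; mR−mL=8150/2501 → turn +1·90°
n=1: pose=(-7,8,S); sL=200/89, sR=40/29; mL=-9360/2581, mR=200/89; mL+mR=-40/29 → advance -1; mR−mL=15160/2581 → turn +1·90°
n=2: pose=(-7,9,E); sL=100/97, sR=100/53; mL=-15000/5141, mR=100/97; mL+mR=-100/53 → advance -1; mR−mL=20300/5141 → turn +1·90°
n=3: pose=(-8,9,N); sL=200/269, sR=40/41; mL=-18960/11029, mR=200/269; mL+mR=-40/41 → advance -1; mR−mL=27160/11029 → turn +1·90°
n=4: pose=(-8,8,W); sL=50/41, sR=50/61; mL=-5100/2501, mR=50/41; mL+mR=-50/61 → advance -1; mR−mL=8150/2501 → turn +1·90°
n=5: pose=(-7,8,S); sL=200/89, sR=40/29; mL=-9360/2581, mR=200/89; mL+mR=-40/29 → advance -1; mR−mL=15160/2581 → turn +1·90°
n=6: pose=(-7,9,E); sL=100/97, sR=100/53; mL=-15000/5141, mR=100/97; mL+mR=-100/53 → advance -1; mR−mL=20300/5141 → turn +1·90°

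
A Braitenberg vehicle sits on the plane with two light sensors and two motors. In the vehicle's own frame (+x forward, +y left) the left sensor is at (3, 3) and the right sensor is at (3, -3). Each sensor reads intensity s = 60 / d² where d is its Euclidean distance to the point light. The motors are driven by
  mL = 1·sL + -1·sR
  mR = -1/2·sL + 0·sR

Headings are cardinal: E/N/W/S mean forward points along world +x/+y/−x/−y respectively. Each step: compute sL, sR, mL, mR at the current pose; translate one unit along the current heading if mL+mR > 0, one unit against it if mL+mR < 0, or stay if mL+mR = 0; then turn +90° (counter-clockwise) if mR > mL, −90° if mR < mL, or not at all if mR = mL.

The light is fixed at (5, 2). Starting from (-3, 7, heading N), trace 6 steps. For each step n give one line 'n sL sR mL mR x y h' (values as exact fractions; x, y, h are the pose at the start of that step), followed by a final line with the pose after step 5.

n=0: pose=(-3,7,N); sL=12/37, sR=60/89; mL=-1152/3293, mR=-6/37; mL+mR=-1686/3293 → advance -1; mR−mL=618/3293 → turn +1·90°
n=1: pose=(-3,6,W); sL=30/61, sR=6/17; mL=144/1037, mR=-15/61; mL+mR=-111/1037 → advance -1; mR−mL=-399/1037 → turn -1·90°
n=2: pose=(-2,6,N); sL=60/149, sR=12/13; mL=-1008/1937, mR=-30/149; mL+mR=-1398/1937 → advance -1; mR−mL=618/1937 → turn +1·90°
n=3: pose=(-2,5,W); sL=3/5, sR=15/34; mL=27/170, mR=-3/10; mL+mR=-12/85 → advance -1; mR−mL=-39/85 → turn -1·90°
n=4: pose=(-1,5,N); sL=20/39, sR=4/3; mL=-32/39, mR=-10/39; mL+mR=-14/13 → advance -1; mR−mL=22/39 → turn +1·90°
n=5: pose=(-1,4,W); sL=30/41, sR=30/53; mL=360/2173, mR=-15/41; mL+mR=-435/2173 → advance -1; mR−mL=-1155/2173 → turn -1·90°

0 12/37 60/89 -1152/3293 -6/37 -3 7 N
1 30/61 6/17 144/1037 -15/61 -3 6 W
2 60/149 12/13 -1008/1937 -30/149 -2 6 N
3 3/5 15/34 27/170 -3/10 -2 5 W
4 20/39 4/3 -32/39 -10/39 -1 5 N
5 30/41 30/53 360/2173 -15/41 -1 4 W
final 0 4 N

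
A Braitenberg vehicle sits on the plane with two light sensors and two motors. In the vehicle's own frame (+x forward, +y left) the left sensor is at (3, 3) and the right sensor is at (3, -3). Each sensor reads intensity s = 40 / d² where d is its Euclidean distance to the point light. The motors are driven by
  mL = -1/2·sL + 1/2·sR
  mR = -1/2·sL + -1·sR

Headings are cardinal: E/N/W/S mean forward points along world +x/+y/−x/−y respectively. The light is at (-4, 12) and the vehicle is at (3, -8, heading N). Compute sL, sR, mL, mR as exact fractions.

left sensor world pos  = (0, -5); dL² = 305
right sensor world pos = (6, -5); dR² = 389
sL = 40/305 = 8/61
sR = 40/389 = 40/389
mL = -1/2·sL + 1/2·sR = -336/23729
mR = -1/2·sL + -1·sR = -3996/23729

8/61 40/389 -336/23729 -3996/23729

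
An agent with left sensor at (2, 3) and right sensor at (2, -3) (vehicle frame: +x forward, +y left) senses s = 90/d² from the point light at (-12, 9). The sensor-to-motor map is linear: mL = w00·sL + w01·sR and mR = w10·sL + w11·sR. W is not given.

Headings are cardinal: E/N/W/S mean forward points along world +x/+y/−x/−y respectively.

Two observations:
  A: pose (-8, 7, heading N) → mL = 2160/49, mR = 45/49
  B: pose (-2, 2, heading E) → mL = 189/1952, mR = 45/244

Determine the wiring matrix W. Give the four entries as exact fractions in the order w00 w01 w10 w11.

1/2 -1/2 0 1/2

obs A: pose=(-8,7,N) → sL=90, sR=90/49, mL=2160/49, mR=45/49
obs B: pose=(-2,2,E) → sL=9/16, sR=45/122, mL=189/1952, mR=45/244
sensor matrix S = [[90, 90/49], [9/16, 45/122]]; det S = 769095/23912
solve [mL_A; mL_B] = S·[w00; w01] and [mR_A; mR_B] = S·[w10; w11]:
  w00 = 1/2, w01 = -1/2, w10 = 0, w11 = 1/2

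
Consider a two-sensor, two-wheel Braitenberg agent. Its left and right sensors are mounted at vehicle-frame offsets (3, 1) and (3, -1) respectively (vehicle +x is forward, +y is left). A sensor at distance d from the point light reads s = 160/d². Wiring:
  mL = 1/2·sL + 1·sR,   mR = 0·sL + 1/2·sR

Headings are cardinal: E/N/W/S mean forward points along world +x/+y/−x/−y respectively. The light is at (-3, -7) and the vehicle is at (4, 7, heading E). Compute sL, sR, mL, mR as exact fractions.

32/65 160/269 14704/17485 80/269

left sensor world pos  = (7, 8); dL² = 325
right sensor world pos = (7, 6); dR² = 269
sL = 160/325 = 32/65
sR = 160/269 = 160/269
mL = 1/2·sL + 1·sR = 14704/17485
mR = 0·sL + 1/2·sR = 80/269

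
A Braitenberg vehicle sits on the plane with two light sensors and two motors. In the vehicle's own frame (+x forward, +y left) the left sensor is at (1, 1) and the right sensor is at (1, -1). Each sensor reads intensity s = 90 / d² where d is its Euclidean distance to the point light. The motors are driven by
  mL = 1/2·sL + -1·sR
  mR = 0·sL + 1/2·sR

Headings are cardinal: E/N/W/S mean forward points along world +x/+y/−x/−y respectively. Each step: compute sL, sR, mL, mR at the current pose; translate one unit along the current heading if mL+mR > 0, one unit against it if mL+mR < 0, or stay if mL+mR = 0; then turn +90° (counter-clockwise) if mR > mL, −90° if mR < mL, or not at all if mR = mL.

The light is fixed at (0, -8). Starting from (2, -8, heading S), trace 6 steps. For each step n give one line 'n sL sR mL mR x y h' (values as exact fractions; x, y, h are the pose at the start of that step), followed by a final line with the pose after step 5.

n=0: pose=(2,-8,S); sL=9, sR=45; mL=-81/2, mR=45/2; mL+mR=-18 → advance -1; mR−mL=63 → turn +1·90°
n=1: pose=(2,-7,E); sL=90/13, sR=10; mL=-85/13, mR=5; mL+mR=-20/13 → advance -1; mR−mL=150/13 → turn +1·90°
n=2: pose=(1,-7,N); sL=45/2, sR=45/4; mL=0, mR=45/8; mL+mR=45/8 → advance +1; mR−mL=45/8 → turn +1·90°
n=3: pose=(1,-6,W); sL=90, sR=10; mL=35, mR=5; mL+mR=40 → advance +1; mR−mL=-30 → turn -1·90°
n=4: pose=(0,-6,N); sL=9, sR=9; mL=-9/2, mR=9/2; mL+mR=0 → advance +0; mR−mL=9 → turn +1·90°
n=5: pose=(0,-6,W); sL=45, sR=9; mL=27/2, mR=9/2; mL+mR=18 → advance +1; mR−mL=-9 → turn -1·90°

0 9 45 -81/2 45/2 2 -8 S
1 90/13 10 -85/13 5 2 -7 E
2 45/2 45/4 0 45/8 1 -7 N
3 90 10 35 5 1 -6 W
4 9 9 -9/2 9/2 0 -6 N
5 45 9 27/2 9/2 0 -6 W
final -1 -6 N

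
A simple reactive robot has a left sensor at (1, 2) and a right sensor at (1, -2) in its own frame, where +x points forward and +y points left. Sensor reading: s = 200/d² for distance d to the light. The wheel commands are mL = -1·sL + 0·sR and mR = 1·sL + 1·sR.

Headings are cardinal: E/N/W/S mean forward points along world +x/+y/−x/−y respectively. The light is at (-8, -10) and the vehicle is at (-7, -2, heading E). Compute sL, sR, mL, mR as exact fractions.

25/13 5 -25/13 90/13

left sensor world pos  = (-6, 0); dL² = 104
right sensor world pos = (-6, -4); dR² = 40
sL = 200/104 = 25/13
sR = 200/40 = 5
mL = -1·sL + 0·sR = -25/13
mR = 1·sL + 1·sR = 90/13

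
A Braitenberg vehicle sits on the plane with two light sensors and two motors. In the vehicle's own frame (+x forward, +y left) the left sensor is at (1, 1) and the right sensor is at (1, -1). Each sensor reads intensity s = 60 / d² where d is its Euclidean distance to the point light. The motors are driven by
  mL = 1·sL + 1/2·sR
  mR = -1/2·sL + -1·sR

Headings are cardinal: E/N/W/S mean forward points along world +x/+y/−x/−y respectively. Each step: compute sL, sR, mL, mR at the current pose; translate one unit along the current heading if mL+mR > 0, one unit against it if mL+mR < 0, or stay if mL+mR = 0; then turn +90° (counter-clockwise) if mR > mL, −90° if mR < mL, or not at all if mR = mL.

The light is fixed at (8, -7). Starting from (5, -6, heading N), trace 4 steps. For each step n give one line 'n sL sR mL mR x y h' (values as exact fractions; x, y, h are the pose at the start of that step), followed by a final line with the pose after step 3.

0 3 15/2 27/4 -9 5 -6 N
1 12 12 18 -18 5 -7 E
2 12 60/17 234/17 -162/17 5 -7 S
3 3 15/4 39/8 -21/4 5 -8 W
final 6 -8 N

n=0: pose=(5,-6,N); sL=3, sR=15/2; mL=27/4, mR=-9; mL+mR=-9/4 → advance -1; mR−mL=-63/4 → turn -1·90°
n=1: pose=(5,-7,E); sL=12, sR=12; mL=18, mR=-18; mL+mR=0 → advance +0; mR−mL=-36 → turn -1·90°
n=2: pose=(5,-7,S); sL=12, sR=60/17; mL=234/17, mR=-162/17; mL+mR=72/17 → advance +1; mR−mL=-396/17 → turn -1·90°
n=3: pose=(5,-8,W); sL=3, sR=15/4; mL=39/8, mR=-21/4; mL+mR=-3/8 → advance -1; mR−mL=-81/8 → turn -1·90°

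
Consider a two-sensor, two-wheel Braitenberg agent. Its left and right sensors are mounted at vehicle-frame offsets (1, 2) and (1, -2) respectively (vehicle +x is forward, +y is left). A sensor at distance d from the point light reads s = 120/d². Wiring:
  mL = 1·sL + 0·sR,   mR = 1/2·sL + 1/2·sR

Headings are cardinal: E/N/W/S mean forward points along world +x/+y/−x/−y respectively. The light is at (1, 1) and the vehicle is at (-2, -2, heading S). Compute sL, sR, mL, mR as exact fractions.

120/17 120/41 120/17 3480/697

left sensor world pos  = (0, -3); dL² = 17
right sensor world pos = (-4, -3); dR² = 41
sL = 120/17 = 120/17
sR = 120/41 = 120/41
mL = 1·sL + 0·sR = 120/17
mR = 1/2·sL + 1/2·sR = 3480/697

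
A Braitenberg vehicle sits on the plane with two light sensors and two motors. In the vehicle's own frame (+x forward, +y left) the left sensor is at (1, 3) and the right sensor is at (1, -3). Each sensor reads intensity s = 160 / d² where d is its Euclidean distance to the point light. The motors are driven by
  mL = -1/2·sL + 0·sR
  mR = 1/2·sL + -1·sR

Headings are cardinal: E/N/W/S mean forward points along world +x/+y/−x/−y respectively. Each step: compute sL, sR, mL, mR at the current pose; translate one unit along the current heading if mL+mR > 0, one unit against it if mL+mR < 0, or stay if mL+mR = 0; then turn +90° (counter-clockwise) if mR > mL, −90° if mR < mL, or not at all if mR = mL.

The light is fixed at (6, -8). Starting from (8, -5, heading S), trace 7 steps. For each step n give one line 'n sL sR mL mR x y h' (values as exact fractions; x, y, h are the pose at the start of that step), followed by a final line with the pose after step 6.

0 160/29 32 -80/29 -848/29 8 -5 S
1 80 16/5 -40 184/5 8 -4 W
2 32/9 160/9 -16/9 -16 9 -4 S
3 20 40/17 -10 130/17 9 -3 W
4 32/13 160/17 -16/13 -1808/221 10 -3 S
5 80/9 16/9 -40/9 8/3 10 -2 W
6 160/89 160/29 -80/89 -11920/2581 11 -2 S
final 11 -1 W

n=0: pose=(8,-5,S); sL=160/29, sR=32; mL=-80/29, mR=-848/29; mL+mR=-32 → advance -1; mR−mL=-768/29 → turn -1·90°
n=1: pose=(8,-4,W); sL=80, sR=16/5; mL=-40, mR=184/5; mL+mR=-16/5 → advance -1; mR−mL=384/5 → turn +1·90°
n=2: pose=(9,-4,S); sL=32/9, sR=160/9; mL=-16/9, mR=-16; mL+mR=-160/9 → advance -1; mR−mL=-128/9 → turn -1·90°
n=3: pose=(9,-3,W); sL=20, sR=40/17; mL=-10, mR=130/17; mL+mR=-40/17 → advance -1; mR−mL=300/17 → turn +1·90°
n=4: pose=(10,-3,S); sL=32/13, sR=160/17; mL=-16/13, mR=-1808/221; mL+mR=-160/17 → advance -1; mR−mL=-1536/221 → turn -1·90°
n=5: pose=(10,-2,W); sL=80/9, sR=16/9; mL=-40/9, mR=8/3; mL+mR=-16/9 → advance -1; mR−mL=64/9 → turn +1·90°
n=6: pose=(11,-2,S); sL=160/89, sR=160/29; mL=-80/89, mR=-11920/2581; mL+mR=-160/29 → advance -1; mR−mL=-9600/2581 → turn -1·90°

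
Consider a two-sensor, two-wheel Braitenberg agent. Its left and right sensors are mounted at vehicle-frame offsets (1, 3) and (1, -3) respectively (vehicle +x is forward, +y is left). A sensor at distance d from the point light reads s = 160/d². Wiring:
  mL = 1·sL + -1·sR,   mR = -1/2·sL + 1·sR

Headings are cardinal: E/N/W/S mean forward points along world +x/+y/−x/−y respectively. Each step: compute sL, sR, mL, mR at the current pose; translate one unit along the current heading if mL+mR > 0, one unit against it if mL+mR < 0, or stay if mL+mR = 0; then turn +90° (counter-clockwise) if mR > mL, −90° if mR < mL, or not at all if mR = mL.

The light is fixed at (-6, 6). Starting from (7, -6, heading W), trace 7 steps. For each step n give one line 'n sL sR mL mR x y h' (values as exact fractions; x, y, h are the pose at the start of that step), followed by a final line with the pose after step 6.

0 160/369 32/45 -512/1845 304/615 7 -6 W
1 80/197 16/25 -1152/4925 2152/4925 6 -6 S
2 160/269 32/85 4992/22865 1808/22865 6 -7 E
3 40/113 20/37 -780/4181 1520/4181 7 -7 S
4 160/317 32/97 5376/30749 2384/30749 7 -8 E
5 80/257 80/173 -6720/44461 13640/44461 8 -8 S
6 160/369 160/549 3200/22509 560/7503 8 -9 E
final 9 -9 S

n=0: pose=(7,-6,W); sL=160/369, sR=32/45; mL=-512/1845, mR=304/615; mL+mR=80/369 → advance +1; mR−mL=1424/1845 → turn +1·90°
n=1: pose=(6,-6,S); sL=80/197, sR=16/25; mL=-1152/4925, mR=2152/4925; mL+mR=40/197 → advance +1; mR−mL=3304/4925 → turn +1·90°
n=2: pose=(6,-7,E); sL=160/269, sR=32/85; mL=4992/22865, mR=1808/22865; mL+mR=80/269 → advance +1; mR−mL=-3184/22865 → turn -1·90°
n=3: pose=(7,-7,S); sL=40/113, sR=20/37; mL=-780/4181, mR=1520/4181; mL+mR=20/113 → advance +1; mR−mL=2300/4181 → turn +1·90°
n=4: pose=(7,-8,E); sL=160/317, sR=32/97; mL=5376/30749, mR=2384/30749; mL+mR=80/317 → advance +1; mR−mL=-2992/30749 → turn -1·90°
n=5: pose=(8,-8,S); sL=80/257, sR=80/173; mL=-6720/44461, mR=13640/44461; mL+mR=40/257 → advance +1; mR−mL=20360/44461 → turn +1·90°
n=6: pose=(8,-9,E); sL=160/369, sR=160/549; mL=3200/22509, mR=560/7503; mL+mR=80/369 → advance +1; mR−mL=-1520/22509 → turn -1·90°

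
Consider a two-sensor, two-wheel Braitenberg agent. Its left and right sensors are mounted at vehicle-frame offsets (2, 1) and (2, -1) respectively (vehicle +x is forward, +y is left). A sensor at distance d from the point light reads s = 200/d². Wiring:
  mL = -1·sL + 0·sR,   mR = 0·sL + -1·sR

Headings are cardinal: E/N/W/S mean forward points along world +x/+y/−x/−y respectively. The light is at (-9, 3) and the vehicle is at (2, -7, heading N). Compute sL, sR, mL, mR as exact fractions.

50/41 25/26 -50/41 -25/26

left sensor world pos  = (1, -5); dL² = 164
right sensor world pos = (3, -5); dR² = 208
sL = 200/164 = 50/41
sR = 200/208 = 25/26
mL = -1·sL + 0·sR = -50/41
mR = 0·sL + -1·sR = -25/26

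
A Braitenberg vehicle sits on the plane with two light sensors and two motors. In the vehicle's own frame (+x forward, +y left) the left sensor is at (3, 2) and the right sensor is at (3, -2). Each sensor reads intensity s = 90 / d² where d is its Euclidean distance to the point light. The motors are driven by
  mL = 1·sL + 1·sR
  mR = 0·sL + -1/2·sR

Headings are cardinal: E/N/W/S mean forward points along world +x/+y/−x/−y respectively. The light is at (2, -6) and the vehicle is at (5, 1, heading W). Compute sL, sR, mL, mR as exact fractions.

left sensor world pos  = (2, -1); dL² = 25
right sensor world pos = (2, 3); dR² = 81
sL = 90/25 = 18/5
sR = 90/81 = 10/9
mL = 1·sL + 1·sR = 212/45
mR = 0·sL + -1/2·sR = -5/9

18/5 10/9 212/45 -5/9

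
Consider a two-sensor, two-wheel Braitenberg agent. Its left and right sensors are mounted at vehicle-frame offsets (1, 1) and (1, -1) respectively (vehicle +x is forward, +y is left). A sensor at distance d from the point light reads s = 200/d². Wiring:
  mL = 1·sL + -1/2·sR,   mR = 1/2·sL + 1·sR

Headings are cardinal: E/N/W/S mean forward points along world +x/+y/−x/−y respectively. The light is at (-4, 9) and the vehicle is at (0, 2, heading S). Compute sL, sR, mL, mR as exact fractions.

200/89 200/73 5700/6497 25100/6497

left sensor world pos  = (1, 1); dL² = 89
right sensor world pos = (-1, 1); dR² = 73
sL = 200/89 = 200/89
sR = 200/73 = 200/73
mL = 1·sL + -1/2·sR = 5700/6497
mR = 1/2·sL + 1·sR = 25100/6497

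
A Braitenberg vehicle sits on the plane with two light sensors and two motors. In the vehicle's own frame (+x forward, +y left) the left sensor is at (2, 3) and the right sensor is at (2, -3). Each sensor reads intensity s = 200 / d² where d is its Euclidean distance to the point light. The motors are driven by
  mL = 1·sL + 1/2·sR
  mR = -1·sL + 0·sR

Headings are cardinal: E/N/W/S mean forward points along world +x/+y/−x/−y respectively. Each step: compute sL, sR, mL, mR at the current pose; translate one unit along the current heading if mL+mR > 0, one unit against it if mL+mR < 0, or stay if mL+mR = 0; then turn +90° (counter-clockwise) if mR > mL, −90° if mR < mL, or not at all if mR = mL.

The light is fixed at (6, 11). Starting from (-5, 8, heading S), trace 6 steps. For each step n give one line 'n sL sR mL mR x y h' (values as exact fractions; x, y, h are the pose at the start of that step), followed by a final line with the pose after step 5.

0 200/89 200/221 53100/19669 -200/89 -5 8 S
1 100/109 20/17 2790/1853 -100/109 -5 7 W
2 200/229 40/17 7980/3893 -200/229 -6 7 N
3 2 25/17 93/34 -2 -6 8 E
4 200/89 200/221 53100/19669 -200/89 -5 8 S
5 100/109 20/17 2790/1853 -100/109 -5 7 W
final -6 7 N

n=0: pose=(-5,8,S); sL=200/89, sR=200/221; mL=53100/19669, mR=-200/89; mL+mR=100/221 → advance +1; mR−mL=-97300/19669 → turn -1·90°
n=1: pose=(-5,7,W); sL=100/109, sR=20/17; mL=2790/1853, mR=-100/109; mL+mR=10/17 → advance +1; mR−mL=-4490/1853 → turn -1·90°
n=2: pose=(-6,7,N); sL=200/229, sR=40/17; mL=7980/3893, mR=-200/229; mL+mR=20/17 → advance +1; mR−mL=-11380/3893 → turn -1·90°
n=3: pose=(-6,8,E); sL=2, sR=25/17; mL=93/34, mR=-2; mL+mR=25/34 → advance +1; mR−mL=-161/34 → turn -1·90°
n=4: pose=(-5,8,S); sL=200/89, sR=200/221; mL=53100/19669, mR=-200/89; mL+mR=100/221 → advance +1; mR−mL=-97300/19669 → turn -1·90°
n=5: pose=(-5,7,W); sL=100/109, sR=20/17; mL=2790/1853, mR=-100/109; mL+mR=10/17 → advance +1; mR−mL=-4490/1853 → turn -1·90°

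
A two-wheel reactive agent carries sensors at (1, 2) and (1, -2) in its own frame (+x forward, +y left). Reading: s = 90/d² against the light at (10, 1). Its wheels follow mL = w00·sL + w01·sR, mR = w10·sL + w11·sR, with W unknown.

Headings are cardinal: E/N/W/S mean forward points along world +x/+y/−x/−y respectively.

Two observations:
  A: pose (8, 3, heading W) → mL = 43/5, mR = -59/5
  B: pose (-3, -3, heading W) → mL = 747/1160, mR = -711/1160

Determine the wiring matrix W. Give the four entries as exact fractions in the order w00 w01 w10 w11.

obs A: pose=(8,3,W) → sL=10, sR=18/5, mL=43/5, mR=-59/5
obs B: pose=(-3,-3,W) → sL=45/116, sR=9/20, mL=747/1160, mR=-711/1160
sensor matrix S = [[10, 18/5], [45/116, 9/20]]; det S = 90/29
solve [mL_A; mL_B] = S·[w00; w01] and [mR_A; mR_B] = S·[w10; w11]:
  w00 = 1/2, w01 = 1, w10 = -1, w11 = -1/2

1/2 1 -1 -1/2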